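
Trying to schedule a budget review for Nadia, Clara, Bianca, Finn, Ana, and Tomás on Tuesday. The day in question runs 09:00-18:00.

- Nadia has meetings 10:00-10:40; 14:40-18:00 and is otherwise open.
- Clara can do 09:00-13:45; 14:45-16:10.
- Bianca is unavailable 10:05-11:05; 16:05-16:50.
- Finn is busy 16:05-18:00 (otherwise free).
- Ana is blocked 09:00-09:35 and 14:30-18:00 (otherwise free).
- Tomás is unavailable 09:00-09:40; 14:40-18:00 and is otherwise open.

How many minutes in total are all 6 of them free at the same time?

Nadia free: 09:00-10:00, 10:40-14:40 (invert busy blocks within the working day).
Clara free: 09:00-13:45, 14:45-16:10.
Bianca free: 09:00-10:05, 11:05-16:05, 16:50-18:00 (invert busy blocks within the working day).
Finn free: 09:00-16:05 (invert busy blocks within the working day).
Ana free: 09:35-14:30 (invert busy blocks within the working day).
Tomás free: 09:40-14:40 (invert busy blocks within the working day).
Nadia ∩ Clara: 09:00-10:00, 10:40-13:45.
Nadia ∩ Clara ∩ Bianca: 09:00-10:00, 11:05-13:45.
Nadia ∩ Clara ∩ Bianca ∩ Finn: 09:00-10:00, 11:05-13:45.
Nadia ∩ Clara ∩ Bianca ∩ Finn ∩ Ana: 09:35-10:00, 11:05-13:45.
Nadia ∩ Clara ∩ Bianca ∩ Finn ∩ Ana ∩ Tomás: 09:40-10:00, 11:05-13:45.
Those are the intersection windows.
Summing the common windows: 20 + 160 = 180 minutes.

180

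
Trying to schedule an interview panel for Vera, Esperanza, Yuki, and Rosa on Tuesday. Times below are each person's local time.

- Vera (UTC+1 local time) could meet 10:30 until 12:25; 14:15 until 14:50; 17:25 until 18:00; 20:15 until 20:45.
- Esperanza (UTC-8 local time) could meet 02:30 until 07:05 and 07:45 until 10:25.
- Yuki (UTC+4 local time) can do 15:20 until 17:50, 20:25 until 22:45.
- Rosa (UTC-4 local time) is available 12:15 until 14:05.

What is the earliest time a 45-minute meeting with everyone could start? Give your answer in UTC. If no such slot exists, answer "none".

Vera in UTC: 09:30-11:25, 13:15-13:50, 16:25-17:00, 19:15-19:45 (subtract 1h to convert from UTC+1).
Esperanza in UTC: 10:30-15:05, 15:45-18:25 (add 8h to convert from UTC-8).
Yuki in UTC: 11:20-13:50, 16:25-18:45 (subtract 4h to convert from UTC+4).
Rosa in UTC: 16:15-18:05 (add 4h to convert from UTC-4).
Vera ∩ Esperanza: 10:30-11:25, 13:15-13:50, 16:25-17:00.
Vera ∩ Esperanza ∩ Yuki: 11:20-11:25, 13:15-13:50, 16:25-17:00.
Vera ∩ Esperanza ∩ Yuki ∩ Rosa: 16:25-17:00.
No common window is at least 45 minutes long.

none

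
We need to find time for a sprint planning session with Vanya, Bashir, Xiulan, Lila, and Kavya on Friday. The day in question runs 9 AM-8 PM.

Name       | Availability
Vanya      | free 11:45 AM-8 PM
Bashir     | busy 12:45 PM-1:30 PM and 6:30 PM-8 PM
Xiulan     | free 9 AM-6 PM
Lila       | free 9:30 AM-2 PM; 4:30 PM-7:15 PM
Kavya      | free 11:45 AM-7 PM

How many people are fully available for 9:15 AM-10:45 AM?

Vanya free: 11:45-20:00.
Bashir free: 09:00-12:45, 13:30-18:30 (invert busy blocks within the working day).
Xiulan free: 09:00-18:00.
Lila free: 09:30-14:00, 16:30-19:15.
Kavya free: 11:45-19:00.
Bashir and Xiulan can make the full 09:15-10:45 slot — that's 2.

2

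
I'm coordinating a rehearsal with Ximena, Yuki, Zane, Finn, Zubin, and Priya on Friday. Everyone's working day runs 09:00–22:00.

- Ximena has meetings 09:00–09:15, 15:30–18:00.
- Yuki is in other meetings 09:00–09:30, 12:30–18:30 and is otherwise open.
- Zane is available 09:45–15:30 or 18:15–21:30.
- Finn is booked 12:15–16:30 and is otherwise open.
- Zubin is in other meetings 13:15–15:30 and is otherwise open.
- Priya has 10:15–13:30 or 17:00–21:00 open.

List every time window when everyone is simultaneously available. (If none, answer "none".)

10:15-12:15, 18:30-21:00

Ximena free: 09:15-15:30, 18:00-22:00 (invert busy blocks within the working day).
Yuki free: 09:30-12:30, 18:30-22:00 (invert busy blocks within the working day).
Zane free: 09:45-15:30, 18:15-21:30.
Finn free: 09:00-12:15, 16:30-22:00 (invert busy blocks within the working day).
Zubin free: 09:00-13:15, 15:30-22:00 (invert busy blocks within the working day).
Priya free: 10:15-13:30, 17:00-21:00.
Ximena ∩ Yuki: 09:30-12:30, 18:30-22:00.
Ximena ∩ Yuki ∩ Zane: 09:45-12:30, 18:30-21:30.
Ximena ∩ Yuki ∩ Zane ∩ Finn: 09:45-12:15, 18:30-21:30.
Ximena ∩ Yuki ∩ Zane ∩ Finn ∩ Zubin: 09:45-12:15, 18:30-21:30.
Ximena ∩ Yuki ∩ Zane ∩ Finn ∩ Zubin ∩ Priya: 10:15-12:15, 18:30-21:00.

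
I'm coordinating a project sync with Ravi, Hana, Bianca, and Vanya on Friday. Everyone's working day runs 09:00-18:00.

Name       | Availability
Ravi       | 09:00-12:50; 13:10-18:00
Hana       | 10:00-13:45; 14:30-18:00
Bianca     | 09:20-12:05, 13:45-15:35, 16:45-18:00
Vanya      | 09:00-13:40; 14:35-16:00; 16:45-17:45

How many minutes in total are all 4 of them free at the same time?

245

Ravi ∩ Hana: 10:00-12:50, 13:10-13:45, 14:30-18:00.
Ravi ∩ Hana ∩ Bianca: 10:00-12:05, 14:30-15:35, 16:45-18:00.
Ravi ∩ Hana ∩ Bianca ∩ Vanya: 10:00-12:05, 14:35-15:35, 16:45-17:45.
Summing the common windows: 125 + 60 + 60 = 245 minutes.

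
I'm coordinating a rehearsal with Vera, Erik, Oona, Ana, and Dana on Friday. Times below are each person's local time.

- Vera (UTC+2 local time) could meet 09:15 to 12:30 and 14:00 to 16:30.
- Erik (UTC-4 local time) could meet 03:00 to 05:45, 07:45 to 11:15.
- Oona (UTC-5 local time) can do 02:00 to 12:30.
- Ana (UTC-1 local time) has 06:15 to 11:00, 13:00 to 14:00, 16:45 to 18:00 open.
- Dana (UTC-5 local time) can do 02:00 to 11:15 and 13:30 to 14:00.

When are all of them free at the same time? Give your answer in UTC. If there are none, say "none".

Vera in UTC: 07:15-10:30, 12:00-14:30 (subtract 2h to convert from UTC+2).
Erik in UTC: 07:00-09:45, 11:45-15:15 (add 4h to convert from UTC-4).
Oona in UTC: 07:00-17:30 (add 5h to convert from UTC-5).
Ana in UTC: 07:15-12:00, 14:00-15:00, 17:45-19:00 (add 1h to convert from UTC-1).
Dana in UTC: 07:00-16:15, 18:30-19:00 (add 5h to convert from UTC-5).
Vera ∩ Erik: 07:15-09:45, 12:00-14:30.
Vera ∩ Erik ∩ Oona: 07:15-09:45, 12:00-14:30.
Vera ∩ Erik ∩ Oona ∩ Ana: 07:15-09:45, 14:00-14:30.
Vera ∩ Erik ∩ Oona ∩ Ana ∩ Dana: 07:15-09:45, 14:00-14:30.

07:15-09:45, 14:00-14:30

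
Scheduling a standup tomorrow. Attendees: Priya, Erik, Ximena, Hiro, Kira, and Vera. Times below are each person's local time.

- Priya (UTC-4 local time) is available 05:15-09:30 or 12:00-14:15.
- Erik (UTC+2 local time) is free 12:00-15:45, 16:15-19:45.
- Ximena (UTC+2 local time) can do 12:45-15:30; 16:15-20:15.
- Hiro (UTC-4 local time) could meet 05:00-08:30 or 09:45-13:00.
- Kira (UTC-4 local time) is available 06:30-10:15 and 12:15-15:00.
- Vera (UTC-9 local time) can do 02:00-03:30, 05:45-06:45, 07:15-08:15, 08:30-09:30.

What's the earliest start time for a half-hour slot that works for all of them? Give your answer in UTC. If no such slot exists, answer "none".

11:00

Priya in UTC: 09:15-13:30, 16:00-18:15 (add 4h to convert from UTC-4).
Erik in UTC: 10:00-13:45, 14:15-17:45 (subtract 2h to convert from UTC+2).
Ximena in UTC: 10:45-13:30, 14:15-18:15 (subtract 2h to convert from UTC+2).
Hiro in UTC: 09:00-12:30, 13:45-17:00 (add 4h to convert from UTC-4).
Kira in UTC: 10:30-14:15, 16:15-19:00 (add 4h to convert from UTC-4).
Vera in UTC: 11:00-12:30, 14:45-15:45, 16:15-17:15, 17:30-18:30 (add 9h to convert from UTC-9).
Priya ∩ Erik: 10:00-13:30, 16:00-17:45.
Priya ∩ Erik ∩ Ximena: 10:45-13:30, 16:00-17:45.
Priya ∩ Erik ∩ Ximena ∩ Hiro: 10:45-12:30, 16:00-17:00.
Priya ∩ Erik ∩ Ximena ∩ Hiro ∩ Kira: 10:45-12:30, 16:15-17:00.
Priya ∩ Erik ∩ Ximena ∩ Hiro ∩ Kira ∩ Vera: 11:00-12:30, 16:15-17:00.
The first common window of at least 30 minutes is 11:00-12:30, so the earliest start is 11:00.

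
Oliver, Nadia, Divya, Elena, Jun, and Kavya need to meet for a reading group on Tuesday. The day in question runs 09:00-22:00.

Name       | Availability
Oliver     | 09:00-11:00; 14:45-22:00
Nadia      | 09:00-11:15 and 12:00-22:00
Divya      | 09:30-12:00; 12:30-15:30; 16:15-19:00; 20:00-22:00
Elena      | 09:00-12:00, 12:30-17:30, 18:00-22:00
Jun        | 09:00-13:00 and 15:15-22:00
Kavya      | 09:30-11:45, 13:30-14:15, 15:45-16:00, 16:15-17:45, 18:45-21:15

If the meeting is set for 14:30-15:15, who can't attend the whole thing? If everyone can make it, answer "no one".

Jun, Kavya, Oliver

Oliver: not fully free for 14:30-15:15. Nadia: free for 14:30-15:15. Divya: free for 14:30-15:15. Elena: free for 14:30-15:15. Jun: not fully free for 14:30-15:15. Kavya: not fully free for 14:30-15:15.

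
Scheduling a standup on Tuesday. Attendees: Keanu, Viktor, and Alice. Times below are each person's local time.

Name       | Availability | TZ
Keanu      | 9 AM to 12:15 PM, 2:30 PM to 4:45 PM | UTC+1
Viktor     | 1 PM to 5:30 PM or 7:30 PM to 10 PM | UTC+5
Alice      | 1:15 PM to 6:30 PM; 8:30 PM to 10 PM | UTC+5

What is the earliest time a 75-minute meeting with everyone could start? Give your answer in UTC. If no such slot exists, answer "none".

Keanu in UTC: 08:00-11:15, 13:30-15:45 (subtract 1h to convert from UTC+1).
Viktor in UTC: 08:00-12:30, 14:30-17:00 (subtract 5h to convert from UTC+5).
Alice in UTC: 08:15-13:30, 15:30-17:00 (subtract 5h to convert from UTC+5).
Keanu ∩ Viktor: 08:00-11:15, 14:30-15:45.
Keanu ∩ Viktor ∩ Alice: 08:15-11:15, 15:30-15:45.
The first common window of at least 75 minutes is 08:15-11:15, so the earliest start is 08:15.

08:15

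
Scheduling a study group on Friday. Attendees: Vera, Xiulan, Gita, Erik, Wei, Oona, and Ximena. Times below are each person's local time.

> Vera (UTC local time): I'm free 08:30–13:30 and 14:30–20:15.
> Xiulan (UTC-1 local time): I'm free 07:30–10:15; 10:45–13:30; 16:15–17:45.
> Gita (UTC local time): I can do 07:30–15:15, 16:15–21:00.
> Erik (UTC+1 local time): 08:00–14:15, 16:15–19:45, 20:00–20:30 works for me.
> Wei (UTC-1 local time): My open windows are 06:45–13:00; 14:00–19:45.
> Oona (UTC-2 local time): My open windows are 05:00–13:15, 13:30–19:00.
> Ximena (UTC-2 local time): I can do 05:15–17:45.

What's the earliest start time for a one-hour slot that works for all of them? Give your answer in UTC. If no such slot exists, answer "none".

08:30

Vera in UTC: 08:30-13:30, 14:30-20:15.
Xiulan in UTC: 08:30-11:15, 11:45-14:30, 17:15-18:45 (add 1h to convert from UTC-1).
Gita in UTC: 07:30-15:15, 16:15-21:00.
Erik in UTC: 07:00-13:15, 15:15-18:45, 19:00-19:30 (subtract 1h to convert from UTC+1).
Wei in UTC: 07:45-14:00, 15:00-20:45 (add 1h to convert from UTC-1).
Oona in UTC: 07:00-15:15, 15:30-21:00 (add 2h to convert from UTC-2).
Ximena in UTC: 07:15-19:45 (add 2h to convert from UTC-2).
Vera ∩ Xiulan: 08:30-11:15, 11:45-13:30, 17:15-18:45.
Vera ∩ Xiulan ∩ Gita: 08:30-11:15, 11:45-13:30, 17:15-18:45.
Vera ∩ Xiulan ∩ Gita ∩ Erik: 08:30-11:15, 11:45-13:15, 17:15-18:45.
Vera ∩ Xiulan ∩ Gita ∩ Erik ∩ Wei: 08:30-11:15, 11:45-13:15, 17:15-18:45.
Vera ∩ Xiulan ∩ Gita ∩ Erik ∩ Wei ∩ Oona: 08:30-11:15, 11:45-13:15, 17:15-18:45.
Vera ∩ Xiulan ∩ Gita ∩ Erik ∩ Wei ∩ Oona ∩ Ximena: 08:30-11:15, 11:45-13:15, 17:15-18:45.
The first common window of at least 60 minutes is 08:30-11:15, so the earliest start is 08:30.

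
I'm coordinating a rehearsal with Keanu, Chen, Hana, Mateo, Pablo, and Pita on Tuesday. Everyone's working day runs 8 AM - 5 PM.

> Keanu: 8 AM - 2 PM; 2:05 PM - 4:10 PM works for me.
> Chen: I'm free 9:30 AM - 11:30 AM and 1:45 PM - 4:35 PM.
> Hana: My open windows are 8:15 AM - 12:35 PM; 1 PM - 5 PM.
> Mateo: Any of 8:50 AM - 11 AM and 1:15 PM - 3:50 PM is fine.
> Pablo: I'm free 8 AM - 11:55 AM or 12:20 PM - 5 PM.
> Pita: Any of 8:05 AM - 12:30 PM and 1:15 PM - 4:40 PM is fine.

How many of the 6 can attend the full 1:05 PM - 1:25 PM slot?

Keanu, Hana, and Pablo can make the full 13:05-13:25 slot — that's 3.

3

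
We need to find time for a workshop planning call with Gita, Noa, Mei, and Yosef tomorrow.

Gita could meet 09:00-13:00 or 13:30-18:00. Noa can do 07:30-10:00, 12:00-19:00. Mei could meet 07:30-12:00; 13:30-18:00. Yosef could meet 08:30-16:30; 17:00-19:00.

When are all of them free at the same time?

09:00-10:00, 13:30-16:30, 17:00-18:00

Gita ∩ Noa: 09:00-10:00, 12:00-13:00, 13:30-18:00.
Gita ∩ Noa ∩ Mei: 09:00-10:00, 13:30-18:00.
Gita ∩ Noa ∩ Mei ∩ Yosef: 09:00-10:00, 13:30-16:30, 17:00-18:00.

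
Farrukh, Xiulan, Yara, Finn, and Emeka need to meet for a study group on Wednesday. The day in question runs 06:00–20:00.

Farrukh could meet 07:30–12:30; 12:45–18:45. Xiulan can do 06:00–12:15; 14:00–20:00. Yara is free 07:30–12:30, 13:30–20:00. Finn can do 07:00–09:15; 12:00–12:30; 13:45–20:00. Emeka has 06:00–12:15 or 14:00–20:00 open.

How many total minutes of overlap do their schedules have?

Farrukh ∩ Xiulan: 07:30-12:15, 14:00-18:45.
Farrukh ∩ Xiulan ∩ Yara: 07:30-12:15, 14:00-18:45.
Farrukh ∩ Xiulan ∩ Yara ∩ Finn: 07:30-09:15, 12:00-12:15, 14:00-18:45.
Farrukh ∩ Xiulan ∩ Yara ∩ Finn ∩ Emeka: 07:30-09:15, 12:00-12:15, 14:00-18:45.
Summing the common windows: 105 + 15 + 285 = 405 minutes.

405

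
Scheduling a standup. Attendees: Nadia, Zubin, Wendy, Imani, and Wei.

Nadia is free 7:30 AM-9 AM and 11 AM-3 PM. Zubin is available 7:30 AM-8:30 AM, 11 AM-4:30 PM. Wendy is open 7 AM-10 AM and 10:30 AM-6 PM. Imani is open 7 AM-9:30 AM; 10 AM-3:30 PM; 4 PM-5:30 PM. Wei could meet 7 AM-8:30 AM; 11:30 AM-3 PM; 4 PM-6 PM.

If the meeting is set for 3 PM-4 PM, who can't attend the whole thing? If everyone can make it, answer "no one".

Nadia: not fully free for 15:00-16:00. Zubin: free for 15:00-16:00. Wendy: free for 15:00-16:00. Imani: not fully free for 15:00-16:00. Wei: not fully free for 15:00-16:00.

Imani, Nadia, Wei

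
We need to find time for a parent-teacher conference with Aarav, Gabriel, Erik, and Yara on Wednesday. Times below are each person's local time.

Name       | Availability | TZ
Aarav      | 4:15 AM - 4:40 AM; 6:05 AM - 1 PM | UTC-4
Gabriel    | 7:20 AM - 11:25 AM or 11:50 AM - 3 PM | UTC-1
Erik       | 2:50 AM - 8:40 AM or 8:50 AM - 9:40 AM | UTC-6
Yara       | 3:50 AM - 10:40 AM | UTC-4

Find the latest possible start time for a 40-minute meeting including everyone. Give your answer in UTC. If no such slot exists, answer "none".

14:00

Aarav in UTC: 08:15-08:40, 10:05-17:00 (add 4h to convert from UTC-4).
Gabriel in UTC: 08:20-12:25, 12:50-16:00 (add 1h to convert from UTC-1).
Erik in UTC: 08:50-14:40, 14:50-15:40 (add 6h to convert from UTC-6).
Yara in UTC: 07:50-14:40 (add 4h to convert from UTC-4).
Aarav ∩ Gabriel: 08:20-08:40, 10:05-12:25, 12:50-16:00.
Aarav ∩ Gabriel ∩ Erik: 10:05-12:25, 12:50-14:40, 14:50-15:40.
Aarav ∩ Gabriel ∩ Erik ∩ Yara: 10:05-12:25, 12:50-14:40.
So the common availability across everyone is 10:05-12:25, 12:50-14:40.
The last common window of at least 40 minutes is 12:50-14:40; a 40-minute meeting can start as late as 14:00 and still end by 14:40.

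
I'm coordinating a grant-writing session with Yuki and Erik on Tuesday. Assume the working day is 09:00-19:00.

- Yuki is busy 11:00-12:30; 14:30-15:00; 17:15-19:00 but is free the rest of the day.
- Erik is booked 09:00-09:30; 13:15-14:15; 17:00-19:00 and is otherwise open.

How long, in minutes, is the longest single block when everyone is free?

Yuki free: 09:00-11:00, 12:30-14:30, 15:00-17:15 (invert busy blocks within the working day).
Erik free: 09:30-13:15, 14:15-17:00 (invert busy blocks within the working day).
Yuki ∩ Erik: 09:30-11:00, 12:30-13:15, 14:15-14:30, 15:00-17:00.
The longest is 15:00-17:00 at 120 minutes.

120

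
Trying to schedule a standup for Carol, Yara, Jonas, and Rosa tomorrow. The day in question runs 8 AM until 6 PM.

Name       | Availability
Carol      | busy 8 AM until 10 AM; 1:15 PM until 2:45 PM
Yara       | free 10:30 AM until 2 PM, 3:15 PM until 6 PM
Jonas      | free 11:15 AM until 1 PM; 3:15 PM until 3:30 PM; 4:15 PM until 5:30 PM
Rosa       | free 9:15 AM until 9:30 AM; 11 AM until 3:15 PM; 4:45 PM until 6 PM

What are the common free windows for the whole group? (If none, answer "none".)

11:15-13:00, 16:45-17:30

Carol free: 10:00-13:15, 14:45-18:00 (invert busy blocks within the working day).
Yara free: 10:30-14:00, 15:15-18:00.
Jonas free: 11:15-13:00, 15:15-15:30, 16:15-17:30.
Rosa free: 09:15-09:30, 11:00-15:15, 16:45-18:00.
Carol ∩ Yara: 10:30-13:15, 15:15-18:00.
Carol ∩ Yara ∩ Jonas: 11:15-13:00, 15:15-15:30, 16:15-17:30.
Carol ∩ Yara ∩ Jonas ∩ Rosa: 11:15-13:00, 16:45-17:30.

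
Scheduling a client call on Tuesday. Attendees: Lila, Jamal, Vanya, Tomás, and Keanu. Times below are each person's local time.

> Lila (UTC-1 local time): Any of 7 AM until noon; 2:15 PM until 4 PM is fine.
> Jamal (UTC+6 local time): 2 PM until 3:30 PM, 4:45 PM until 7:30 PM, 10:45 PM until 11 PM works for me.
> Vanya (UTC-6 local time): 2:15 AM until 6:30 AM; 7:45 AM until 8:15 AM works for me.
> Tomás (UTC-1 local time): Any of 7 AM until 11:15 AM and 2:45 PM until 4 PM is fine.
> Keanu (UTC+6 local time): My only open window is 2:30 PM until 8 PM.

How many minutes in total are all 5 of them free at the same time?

150

Lila in UTC: 08:00-13:00, 15:15-17:00 (add 1h to convert from UTC-1).
Jamal in UTC: 08:00-09:30, 10:45-13:30, 16:45-17:00 (subtract 6h to convert from UTC+6).
Vanya in UTC: 08:15-12:30, 13:45-14:15 (add 6h to convert from UTC-6).
Tomás in UTC: 08:00-12:15, 15:45-17:00 (add 1h to convert from UTC-1).
Keanu in UTC: 08:30-14:00 (subtract 6h to convert from UTC+6).
Lila ∩ Jamal: 08:00-09:30, 10:45-13:00, 16:45-17:00.
Lila ∩ Jamal ∩ Vanya: 08:15-09:30, 10:45-12:30.
Lila ∩ Jamal ∩ Vanya ∩ Tomás: 08:15-09:30, 10:45-12:15.
Lila ∩ Jamal ∩ Vanya ∩ Tomás ∩ Keanu: 08:30-09:30, 10:45-12:15.
Summing the common windows: 60 + 90 = 150 minutes.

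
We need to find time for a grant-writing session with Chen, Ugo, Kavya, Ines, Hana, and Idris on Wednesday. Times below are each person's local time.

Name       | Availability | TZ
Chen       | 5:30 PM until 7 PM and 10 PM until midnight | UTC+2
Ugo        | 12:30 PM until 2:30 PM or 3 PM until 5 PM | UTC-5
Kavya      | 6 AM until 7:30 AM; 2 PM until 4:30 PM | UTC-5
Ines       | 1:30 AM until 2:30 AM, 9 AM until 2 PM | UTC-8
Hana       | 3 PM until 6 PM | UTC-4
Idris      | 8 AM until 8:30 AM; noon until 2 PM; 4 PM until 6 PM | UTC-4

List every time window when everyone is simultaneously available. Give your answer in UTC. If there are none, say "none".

20:00-21:30

Chen in UTC: 15:30-17:00, 20:00-22:00 (subtract 2h to convert from UTC+2).
Ugo in UTC: 17:30-19:30, 20:00-22:00 (add 5h to convert from UTC-5).
Kavya in UTC: 11:00-12:30, 19:00-21:30 (add 5h to convert from UTC-5).
Ines in UTC: 09:30-10:30, 17:00-22:00 (add 8h to convert from UTC-8).
Hana in UTC: 19:00-22:00 (add 4h to convert from UTC-4).
Idris in UTC: 12:00-12:30, 16:00-18:00, 20:00-22:00 (add 4h to convert from UTC-4).
Chen ∩ Ugo: 20:00-22:00.
Chen ∩ Ugo ∩ Kavya: 20:00-21:30.
Chen ∩ Ugo ∩ Kavya ∩ Ines: 20:00-21:30.
Chen ∩ Ugo ∩ Kavya ∩ Ines ∩ Hana: 20:00-21:30.
Chen ∩ Ugo ∩ Kavya ∩ Ines ∩ Hana ∩ Idris: 20:00-21:30.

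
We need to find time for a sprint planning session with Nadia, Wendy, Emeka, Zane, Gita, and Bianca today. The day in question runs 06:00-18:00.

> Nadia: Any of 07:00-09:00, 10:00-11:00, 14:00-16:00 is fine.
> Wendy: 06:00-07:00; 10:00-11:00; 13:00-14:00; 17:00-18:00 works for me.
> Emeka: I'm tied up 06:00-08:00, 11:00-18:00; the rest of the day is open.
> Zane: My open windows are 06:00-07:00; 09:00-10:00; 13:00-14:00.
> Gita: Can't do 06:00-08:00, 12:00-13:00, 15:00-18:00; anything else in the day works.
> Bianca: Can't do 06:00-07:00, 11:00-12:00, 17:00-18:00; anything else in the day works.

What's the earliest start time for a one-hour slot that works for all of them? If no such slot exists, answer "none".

Nadia free: 07:00-09:00, 10:00-11:00, 14:00-16:00.
Wendy free: 06:00-07:00, 10:00-11:00, 13:00-14:00, 17:00-18:00.
Emeka free: 08:00-11:00 (invert busy blocks within the working day).
Zane free: 06:00-07:00, 09:00-10:00, 13:00-14:00.
Gita free: 08:00-12:00, 13:00-15:00 (invert busy blocks within the working day).
Bianca free: 07:00-11:00, 12:00-17:00 (invert busy blocks within the working day).
Nadia ∩ Wendy: 10:00-11:00.
Nadia ∩ Wendy ∩ Emeka: 10:00-11:00.
Nadia ∩ Wendy ∩ Emeka ∩ Zane: ∅.
Nadia ∩ Wendy ∩ Emeka ∩ Zane ∩ Gita: ∅.
Nadia ∩ Wendy ∩ Emeka ∩ Zane ∩ Gita ∩ Bianca: ∅.
There is no time when everyone is free.
No common window is at least 60 minutes long.

none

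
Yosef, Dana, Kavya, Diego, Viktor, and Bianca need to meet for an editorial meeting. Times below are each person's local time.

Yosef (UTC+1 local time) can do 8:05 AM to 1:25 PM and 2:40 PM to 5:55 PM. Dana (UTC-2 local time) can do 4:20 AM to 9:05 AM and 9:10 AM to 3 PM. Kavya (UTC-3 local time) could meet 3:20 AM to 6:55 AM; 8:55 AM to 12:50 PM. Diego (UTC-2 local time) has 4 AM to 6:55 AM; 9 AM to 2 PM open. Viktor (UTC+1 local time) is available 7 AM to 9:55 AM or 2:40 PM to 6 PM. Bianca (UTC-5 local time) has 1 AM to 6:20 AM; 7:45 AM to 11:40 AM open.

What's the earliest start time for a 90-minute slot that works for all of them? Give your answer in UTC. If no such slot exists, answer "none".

07:05

Yosef in UTC: 07:05-12:25, 13:40-16:55 (subtract 1h to convert from UTC+1).
Dana in UTC: 06:20-11:05, 11:10-17:00 (add 2h to convert from UTC-2).
Kavya in UTC: 06:20-09:55, 11:55-15:50 (add 3h to convert from UTC-3).
Diego in UTC: 06:00-08:55, 11:00-16:00 (add 2h to convert from UTC-2).
Viktor in UTC: 06:00-08:55, 13:40-17:00 (subtract 1h to convert from UTC+1).
Bianca in UTC: 06:00-11:20, 12:45-16:40 (add 5h to convert from UTC-5).
Yosef ∩ Dana: 07:05-11:05, 11:10-12:25, 13:40-16:55.
Yosef ∩ Dana ∩ Kavya: 07:05-09:55, 11:55-12:25, 13:40-15:50.
Yosef ∩ Dana ∩ Kavya ∩ Diego: 07:05-08:55, 11:55-12:25, 13:40-15:50.
Yosef ∩ Dana ∩ Kavya ∩ Diego ∩ Viktor: 07:05-08:55, 13:40-15:50.
Yosef ∩ Dana ∩ Kavya ∩ Diego ∩ Viktor ∩ Bianca: 07:05-08:55, 13:40-15:50.
The first common window of at least 90 minutes is 07:05-08:55, so the earliest start is 07:05.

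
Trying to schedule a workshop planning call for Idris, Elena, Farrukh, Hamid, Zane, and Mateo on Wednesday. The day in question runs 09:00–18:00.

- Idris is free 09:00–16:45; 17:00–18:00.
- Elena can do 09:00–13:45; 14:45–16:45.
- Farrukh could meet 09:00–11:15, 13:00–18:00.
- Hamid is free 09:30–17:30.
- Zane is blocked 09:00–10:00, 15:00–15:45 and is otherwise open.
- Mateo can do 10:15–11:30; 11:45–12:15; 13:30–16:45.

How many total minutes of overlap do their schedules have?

Idris free: 09:00-16:45, 17:00-18:00.
Elena free: 09:00-13:45, 14:45-16:45.
Farrukh free: 09:00-11:15, 13:00-18:00.
Hamid free: 09:30-17:30.
Zane free: 10:00-15:00, 15:45-18:00 (invert busy blocks within the working day).
Mateo free: 10:15-11:30, 11:45-12:15, 13:30-16:45.
Idris ∩ Elena: 09:00-13:45, 14:45-16:45.
Idris ∩ Elena ∩ Farrukh: 09:00-11:15, 13:00-13:45, 14:45-16:45.
Idris ∩ Elena ∩ Farrukh ∩ Hamid: 09:30-11:15, 13:00-13:45, 14:45-16:45.
Idris ∩ Elena ∩ Farrukh ∩ Hamid ∩ Zane: 10:00-11:15, 13:00-13:45, 14:45-15:00, 15:45-16:45.
Idris ∩ Elena ∩ Farrukh ∩ Hamid ∩ Zane ∩ Mateo: 10:15-11:15, 13:30-13:45, 14:45-15:00, 15:45-16:45.
Summing the common windows: 60 + 15 + 15 + 60 = 150 minutes.

150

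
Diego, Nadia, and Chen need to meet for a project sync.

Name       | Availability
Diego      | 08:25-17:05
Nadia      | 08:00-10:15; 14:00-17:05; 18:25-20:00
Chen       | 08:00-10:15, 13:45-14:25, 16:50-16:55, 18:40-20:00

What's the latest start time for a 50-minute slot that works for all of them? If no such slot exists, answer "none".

09:25

Diego ∩ Nadia: 08:25-10:15, 14:00-17:05.
Diego ∩ Nadia ∩ Chen: 08:25-10:15, 14:00-14:25, 16:50-16:55.
So the common availability across everyone is 08:25-10:15, 14:00-14:25, 16:50-16:55.
The last common window of at least 50 minutes is 08:25-10:15; a 50-minute meeting can start as late as 09:25 and still end by 10:15.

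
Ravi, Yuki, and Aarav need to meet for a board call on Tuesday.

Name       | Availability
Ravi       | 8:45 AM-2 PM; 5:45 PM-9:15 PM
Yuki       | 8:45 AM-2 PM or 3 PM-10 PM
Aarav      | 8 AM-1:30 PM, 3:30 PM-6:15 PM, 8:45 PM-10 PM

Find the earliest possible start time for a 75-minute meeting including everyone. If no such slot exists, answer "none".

Ravi ∩ Yuki: 08:45-14:00, 17:45-21:15.
Ravi ∩ Yuki ∩ Aarav: 08:45-13:30, 17:45-18:15, 20:45-21:15.
The first common window of at least 75 minutes is 08:45-13:30, so the earliest start is 08:45.

08:45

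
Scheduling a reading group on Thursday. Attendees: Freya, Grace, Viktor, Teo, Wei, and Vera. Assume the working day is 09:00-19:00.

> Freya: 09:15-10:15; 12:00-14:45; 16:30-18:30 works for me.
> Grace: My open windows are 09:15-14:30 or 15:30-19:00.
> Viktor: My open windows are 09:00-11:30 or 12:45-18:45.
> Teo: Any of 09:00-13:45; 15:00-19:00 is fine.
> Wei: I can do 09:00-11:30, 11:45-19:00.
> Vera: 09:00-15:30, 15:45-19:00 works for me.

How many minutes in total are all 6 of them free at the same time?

Freya ∩ Grace: 09:15-10:15, 12:00-14:30, 16:30-18:30.
Freya ∩ Grace ∩ Viktor: 09:15-10:15, 12:45-14:30, 16:30-18:30.
Freya ∩ Grace ∩ Viktor ∩ Teo: 09:15-10:15, 12:45-13:45, 16:30-18:30.
Freya ∩ Grace ∩ Viktor ∩ Teo ∩ Wei: 09:15-10:15, 12:45-13:45, 16:30-18:30.
Freya ∩ Grace ∩ Viktor ∩ Teo ∩ Wei ∩ Vera: 09:15-10:15, 12:45-13:45, 16:30-18:30.
Summing the common windows: 60 + 60 + 120 = 240 minutes.

240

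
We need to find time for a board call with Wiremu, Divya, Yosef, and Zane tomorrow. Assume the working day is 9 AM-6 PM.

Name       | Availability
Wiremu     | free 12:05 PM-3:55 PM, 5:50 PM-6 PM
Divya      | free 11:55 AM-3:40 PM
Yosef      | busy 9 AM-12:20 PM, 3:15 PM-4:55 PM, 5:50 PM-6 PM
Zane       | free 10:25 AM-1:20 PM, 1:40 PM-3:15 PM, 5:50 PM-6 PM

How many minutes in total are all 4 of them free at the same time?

155

Wiremu free: 12:05-15:55, 17:50-18:00.
Divya free: 11:55-15:40.
Yosef free: 12:20-15:15, 16:55-17:50 (invert busy blocks within the working day).
Zane free: 10:25-13:20, 13:40-15:15, 17:50-18:00.
Wiremu ∩ Divya: 12:05-15:40.
Wiremu ∩ Divya ∩ Yosef: 12:20-15:15.
Wiremu ∩ Divya ∩ Yosef ∩ Zane: 12:20-13:20, 13:40-15:15.
So the common availability across everyone is 12:20-13:20, 13:40-15:15.
Summing the common windows: 60 + 95 = 155 minutes.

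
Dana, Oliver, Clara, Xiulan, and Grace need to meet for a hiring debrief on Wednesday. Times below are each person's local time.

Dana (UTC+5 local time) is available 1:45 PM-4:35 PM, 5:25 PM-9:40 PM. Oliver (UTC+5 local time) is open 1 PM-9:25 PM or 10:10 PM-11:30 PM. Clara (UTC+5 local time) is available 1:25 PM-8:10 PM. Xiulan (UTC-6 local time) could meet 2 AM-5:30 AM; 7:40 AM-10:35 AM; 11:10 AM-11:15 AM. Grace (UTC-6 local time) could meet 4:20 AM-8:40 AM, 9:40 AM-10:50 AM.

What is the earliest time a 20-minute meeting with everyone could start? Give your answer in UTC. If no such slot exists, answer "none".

Dana in UTC: 08:45-11:35, 12:25-16:40 (subtract 5h to convert from UTC+5).
Oliver in UTC: 08:00-16:25, 17:10-18:30 (subtract 5h to convert from UTC+5).
Clara in UTC: 08:25-15:10 (subtract 5h to convert from UTC+5).
Xiulan in UTC: 08:00-11:30, 13:40-16:35, 17:10-17:15 (add 6h to convert from UTC-6).
Grace in UTC: 10:20-14:40, 15:40-16:50 (add 6h to convert from UTC-6).
Dana ∩ Oliver: 08:45-11:35, 12:25-16:25.
Dana ∩ Oliver ∩ Clara: 08:45-11:35, 12:25-15:10.
Dana ∩ Oliver ∩ Clara ∩ Xiulan: 08:45-11:30, 13:40-15:10.
Dana ∩ Oliver ∩ Clara ∩ Xiulan ∩ Grace: 10:20-11:30, 13:40-14:40.
The first common window of at least 20 minutes is 10:20-11:30, so the earliest start is 10:20.

10:20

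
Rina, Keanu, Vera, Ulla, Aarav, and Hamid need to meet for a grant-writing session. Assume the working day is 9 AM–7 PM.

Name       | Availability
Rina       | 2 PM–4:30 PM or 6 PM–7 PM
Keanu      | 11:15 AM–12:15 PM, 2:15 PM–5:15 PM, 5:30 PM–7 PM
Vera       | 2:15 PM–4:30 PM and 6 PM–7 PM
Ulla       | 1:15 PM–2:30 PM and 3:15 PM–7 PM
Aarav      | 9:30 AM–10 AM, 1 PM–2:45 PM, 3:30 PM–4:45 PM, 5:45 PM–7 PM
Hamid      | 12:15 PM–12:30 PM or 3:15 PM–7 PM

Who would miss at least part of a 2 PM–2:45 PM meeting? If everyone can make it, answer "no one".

Rina: free for 14:00-14:45. Keanu: not fully free for 14:00-14:45. Vera: not fully free for 14:00-14:45. Ulla: not fully free for 14:00-14:45. Aarav: free for 14:00-14:45. Hamid: not fully free for 14:00-14:45.

Hamid, Keanu, Ulla, Vera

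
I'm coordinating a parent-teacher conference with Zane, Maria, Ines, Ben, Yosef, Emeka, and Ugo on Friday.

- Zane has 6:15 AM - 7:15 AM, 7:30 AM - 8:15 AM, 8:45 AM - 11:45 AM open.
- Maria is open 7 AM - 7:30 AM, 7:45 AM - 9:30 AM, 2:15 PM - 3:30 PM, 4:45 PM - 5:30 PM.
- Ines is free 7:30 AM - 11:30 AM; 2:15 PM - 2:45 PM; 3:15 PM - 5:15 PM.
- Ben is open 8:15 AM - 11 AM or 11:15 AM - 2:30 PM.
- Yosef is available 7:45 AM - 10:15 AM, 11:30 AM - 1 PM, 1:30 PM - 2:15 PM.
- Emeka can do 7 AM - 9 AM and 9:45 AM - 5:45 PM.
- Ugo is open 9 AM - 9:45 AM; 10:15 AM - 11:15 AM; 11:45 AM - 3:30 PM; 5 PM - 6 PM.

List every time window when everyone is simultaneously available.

none

Zane ∩ Maria: 07:00-07:15, 07:45-08:15, 08:45-09:30.
Zane ∩ Maria ∩ Ines: 07:45-08:15, 08:45-09:30.
Zane ∩ Maria ∩ Ines ∩ Ben: 08:45-09:30.
Zane ∩ Maria ∩ Ines ∩ Ben ∩ Yosef: 08:45-09:30.
Zane ∩ Maria ∩ Ines ∩ Ben ∩ Yosef ∩ Emeka: 08:45-09:00.
Zane ∩ Maria ∩ Ines ∩ Ben ∩ Yosef ∩ Emeka ∩ Ugo: ∅.
There is no time when everyone is free.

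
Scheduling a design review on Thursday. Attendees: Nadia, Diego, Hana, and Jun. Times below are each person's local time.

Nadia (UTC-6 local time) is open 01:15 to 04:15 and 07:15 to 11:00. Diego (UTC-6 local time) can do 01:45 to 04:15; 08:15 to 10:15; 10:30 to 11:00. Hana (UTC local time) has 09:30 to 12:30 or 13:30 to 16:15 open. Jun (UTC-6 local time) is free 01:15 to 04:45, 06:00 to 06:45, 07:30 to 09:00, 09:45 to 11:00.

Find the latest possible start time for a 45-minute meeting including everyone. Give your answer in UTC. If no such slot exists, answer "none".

Nadia in UTC: 07:15-10:15, 13:15-17:00 (add 6h to convert from UTC-6).
Diego in UTC: 07:45-10:15, 14:15-16:15, 16:30-17:00 (add 6h to convert from UTC-6).
Hana in UTC: 09:30-12:30, 13:30-16:15.
Jun in UTC: 07:15-10:45, 12:00-12:45, 13:30-15:00, 15:45-17:00 (add 6h to convert from UTC-6).
Nadia ∩ Diego: 07:45-10:15, 14:15-16:15, 16:30-17:00.
Nadia ∩ Diego ∩ Hana: 09:30-10:15, 14:15-16:15.
Nadia ∩ Diego ∩ Hana ∩ Jun: 09:30-10:15, 14:15-15:00, 15:45-16:15.
The last common window of at least 45 minutes is 14:15-15:00; a 45-minute meeting can start as late as 14:15 and still end by 15:00.

14:15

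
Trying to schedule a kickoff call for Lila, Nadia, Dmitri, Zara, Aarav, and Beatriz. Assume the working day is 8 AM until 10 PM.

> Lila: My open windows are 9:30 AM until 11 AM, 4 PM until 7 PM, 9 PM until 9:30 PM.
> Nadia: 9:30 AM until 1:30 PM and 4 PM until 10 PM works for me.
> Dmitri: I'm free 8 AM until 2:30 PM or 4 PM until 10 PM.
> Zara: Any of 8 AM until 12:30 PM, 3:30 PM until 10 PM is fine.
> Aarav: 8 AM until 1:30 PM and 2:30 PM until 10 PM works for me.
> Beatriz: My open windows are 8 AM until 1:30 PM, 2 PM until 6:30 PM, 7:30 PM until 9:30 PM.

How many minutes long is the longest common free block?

150

Lila ∩ Nadia: 09:30-11:00, 16:00-19:00, 21:00-21:30.
Lila ∩ Nadia ∩ Dmitri: 09:30-11:00, 16:00-19:00, 21:00-21:30.
Lila ∩ Nadia ∩ Dmitri ∩ Zara: 09:30-11:00, 16:00-19:00, 21:00-21:30.
Lila ∩ Nadia ∩ Dmitri ∩ Zara ∩ Aarav: 09:30-11:00, 16:00-19:00, 21:00-21:30.
Lila ∩ Nadia ∩ Dmitri ∩ Zara ∩ Aarav ∩ Beatriz: 09:30-11:00, 16:00-18:30, 21:00-21:30.
The longest is 16:00-18:30 at 150 minutes.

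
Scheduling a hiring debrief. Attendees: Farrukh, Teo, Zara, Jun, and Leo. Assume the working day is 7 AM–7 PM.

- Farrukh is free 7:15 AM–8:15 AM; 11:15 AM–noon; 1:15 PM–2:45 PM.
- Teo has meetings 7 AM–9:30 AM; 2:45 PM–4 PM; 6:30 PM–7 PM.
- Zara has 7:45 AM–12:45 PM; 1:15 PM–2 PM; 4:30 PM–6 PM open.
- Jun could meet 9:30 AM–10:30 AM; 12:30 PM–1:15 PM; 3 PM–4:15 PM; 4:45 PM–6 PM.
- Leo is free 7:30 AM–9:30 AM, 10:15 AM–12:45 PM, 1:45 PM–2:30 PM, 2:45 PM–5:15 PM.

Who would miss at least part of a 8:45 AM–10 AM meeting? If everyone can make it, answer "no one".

Farrukh, Jun, Leo, Teo

Farrukh free: 07:15-08:15, 11:15-12:00, 13:15-14:45.
Teo free: 09:30-14:45, 16:00-18:30 (invert busy blocks within the working day).
Zara free: 07:45-12:45, 13:15-14:00, 16:30-18:00.
Jun free: 09:30-10:30, 12:30-13:15, 15:00-16:15, 16:45-18:00.
Leo free: 07:30-09:30, 10:15-12:45, 13:45-14:30, 14:45-17:15.
Farrukh: not fully free for 08:45-10:00. Teo: not fully free for 08:45-10:00. Zara: free for 08:45-10:00. Jun: not fully free for 08:45-10:00. Leo: not fully free for 08:45-10:00.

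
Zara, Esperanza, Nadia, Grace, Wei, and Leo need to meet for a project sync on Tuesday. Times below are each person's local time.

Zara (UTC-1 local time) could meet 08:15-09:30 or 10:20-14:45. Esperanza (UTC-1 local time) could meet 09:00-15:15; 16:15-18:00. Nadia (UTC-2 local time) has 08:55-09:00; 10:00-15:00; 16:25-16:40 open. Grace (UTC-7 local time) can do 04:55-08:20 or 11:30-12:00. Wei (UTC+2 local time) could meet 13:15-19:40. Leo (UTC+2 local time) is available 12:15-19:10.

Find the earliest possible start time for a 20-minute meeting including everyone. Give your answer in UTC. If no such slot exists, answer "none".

Zara in UTC: 09:15-10:30, 11:20-15:45 (add 1h to convert from UTC-1).
Esperanza in UTC: 10:00-16:15, 17:15-19:00 (add 1h to convert from UTC-1).
Nadia in UTC: 10:55-11:00, 12:00-17:00, 18:25-18:40 (add 2h to convert from UTC-2).
Grace in UTC: 11:55-15:20, 18:30-19:00 (add 7h to convert from UTC-7).
Wei in UTC: 11:15-17:40 (subtract 2h to convert from UTC+2).
Leo in UTC: 10:15-17:10 (subtract 2h to convert from UTC+2).
Zara ∩ Esperanza: 10:00-10:30, 11:20-15:45.
Zara ∩ Esperanza ∩ Nadia: 12:00-15:45.
Zara ∩ Esperanza ∩ Nadia ∩ Grace: 12:00-15:20.
Zara ∩ Esperanza ∩ Nadia ∩ Grace ∩ Wei: 12:00-15:20.
Zara ∩ Esperanza ∩ Nadia ∩ Grace ∩ Wei ∩ Leo: 12:00-15:20.
The first common window of at least 20 minutes is 12:00-15:20, so the earliest start is 12:00.

12:00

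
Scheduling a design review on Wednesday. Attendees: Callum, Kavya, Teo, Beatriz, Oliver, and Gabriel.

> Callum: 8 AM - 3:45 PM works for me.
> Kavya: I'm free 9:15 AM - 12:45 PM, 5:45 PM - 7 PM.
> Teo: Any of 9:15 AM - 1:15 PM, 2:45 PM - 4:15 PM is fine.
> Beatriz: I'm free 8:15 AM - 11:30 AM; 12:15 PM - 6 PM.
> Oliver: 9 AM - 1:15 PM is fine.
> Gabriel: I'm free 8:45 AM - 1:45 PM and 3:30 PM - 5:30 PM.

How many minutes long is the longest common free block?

135

Callum ∩ Kavya: 09:15-12:45.
Callum ∩ Kavya ∩ Teo: 09:15-12:45.
Callum ∩ Kavya ∩ Teo ∩ Beatriz: 09:15-11:30, 12:15-12:45.
Callum ∩ Kavya ∩ Teo ∩ Beatriz ∩ Oliver: 09:15-11:30, 12:15-12:45.
Callum ∩ Kavya ∩ Teo ∩ Beatriz ∩ Oliver ∩ Gabriel: 09:15-11:30, 12:15-12:45.
So the common availability across everyone is 09:15-11:30, 12:15-12:45.
The longest is 09:15-11:30 at 135 minutes.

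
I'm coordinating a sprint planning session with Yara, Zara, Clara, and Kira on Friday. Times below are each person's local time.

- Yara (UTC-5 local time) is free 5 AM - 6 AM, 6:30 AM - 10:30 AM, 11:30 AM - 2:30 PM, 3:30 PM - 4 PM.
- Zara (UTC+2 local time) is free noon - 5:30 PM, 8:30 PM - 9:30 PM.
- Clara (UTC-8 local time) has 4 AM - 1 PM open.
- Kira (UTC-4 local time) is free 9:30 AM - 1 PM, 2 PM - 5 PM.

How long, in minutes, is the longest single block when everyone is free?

120

Yara in UTC: 10:00-11:00, 11:30-15:30, 16:30-19:30, 20:30-21:00 (add 5h to convert from UTC-5).
Zara in UTC: 10:00-15:30, 18:30-19:30 (subtract 2h to convert from UTC+2).
Clara in UTC: 12:00-21:00 (add 8h to convert from UTC-8).
Kira in UTC: 13:30-17:00, 18:00-21:00 (add 4h to convert from UTC-4).
Yara ∩ Zara: 10:00-11:00, 11:30-15:30, 18:30-19:30.
Yara ∩ Zara ∩ Clara: 12:00-15:30, 18:30-19:30.
Yara ∩ Zara ∩ Clara ∩ Kira: 13:30-15:30, 18:30-19:30.
So the common availability across everyone is 13:30-15:30, 18:30-19:30.
The longest is 13:30-15:30 at 120 minutes.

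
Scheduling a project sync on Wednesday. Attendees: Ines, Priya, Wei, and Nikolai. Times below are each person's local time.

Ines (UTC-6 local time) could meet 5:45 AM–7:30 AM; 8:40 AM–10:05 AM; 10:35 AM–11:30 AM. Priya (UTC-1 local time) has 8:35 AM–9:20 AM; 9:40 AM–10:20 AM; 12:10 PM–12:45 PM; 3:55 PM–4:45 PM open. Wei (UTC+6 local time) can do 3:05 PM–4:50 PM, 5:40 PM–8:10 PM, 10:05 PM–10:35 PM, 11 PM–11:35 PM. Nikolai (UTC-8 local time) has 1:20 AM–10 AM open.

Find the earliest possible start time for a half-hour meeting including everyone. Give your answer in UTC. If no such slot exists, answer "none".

Ines in UTC: 11:45-13:30, 14:40-16:05, 16:35-17:30 (add 6h to convert from UTC-6).
Priya in UTC: 09:35-10:20, 10:40-11:20, 13:10-13:45, 16:55-17:45 (add 1h to convert from UTC-1).
Wei in UTC: 09:05-10:50, 11:40-14:10, 16:05-16:35, 17:00-17:35 (subtract 6h to convert from UTC+6).
Nikolai in UTC: 09:20-18:00 (add 8h to convert from UTC-8).
Ines ∩ Priya: 13:10-13:30, 16:55-17:30.
Ines ∩ Priya ∩ Wei: 13:10-13:30, 17:00-17:30.
Ines ∩ Priya ∩ Wei ∩ Nikolai: 13:10-13:30, 17:00-17:30.
The first common window of at least 30 minutes is 17:00-17:30, so the earliest start is 17:00.

17:00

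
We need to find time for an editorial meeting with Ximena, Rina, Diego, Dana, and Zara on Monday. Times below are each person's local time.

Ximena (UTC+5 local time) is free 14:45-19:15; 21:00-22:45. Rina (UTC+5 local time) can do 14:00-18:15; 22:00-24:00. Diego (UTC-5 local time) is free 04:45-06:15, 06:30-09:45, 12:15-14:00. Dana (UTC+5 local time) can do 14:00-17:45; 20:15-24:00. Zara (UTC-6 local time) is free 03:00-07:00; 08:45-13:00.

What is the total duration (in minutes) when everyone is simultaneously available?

Ximena in UTC: 09:45-14:15, 16:00-17:45 (subtract 5h to convert from UTC+5).
Rina in UTC: 09:00-13:15, 17:00-19:00 (subtract 5h to convert from UTC+5).
Diego in UTC: 09:45-11:15, 11:30-14:45, 17:15-19:00 (add 5h to convert from UTC-5).
Dana in UTC: 09:00-12:45, 15:15-19:00 (subtract 5h to convert from UTC+5).
Zara in UTC: 09:00-13:00, 14:45-19:00 (add 6h to convert from UTC-6).
Ximena ∩ Rina: 09:45-13:15, 17:00-17:45.
Ximena ∩ Rina ∩ Diego: 09:45-11:15, 11:30-13:15, 17:15-17:45.
Ximena ∩ Rina ∩ Diego ∩ Dana: 09:45-11:15, 11:30-12:45, 17:15-17:45.
Ximena ∩ Rina ∩ Diego ∩ Dana ∩ Zara: 09:45-11:15, 11:30-12:45, 17:15-17:45.
Summing the common windows: 90 + 75 + 30 = 195 minutes.

195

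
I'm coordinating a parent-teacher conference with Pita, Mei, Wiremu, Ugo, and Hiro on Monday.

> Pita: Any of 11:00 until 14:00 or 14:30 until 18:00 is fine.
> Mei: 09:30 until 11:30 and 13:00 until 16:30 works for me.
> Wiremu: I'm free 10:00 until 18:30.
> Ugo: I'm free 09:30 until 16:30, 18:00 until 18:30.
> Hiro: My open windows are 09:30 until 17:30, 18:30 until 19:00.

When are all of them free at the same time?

Pita ∩ Mei: 11:00-11:30, 13:00-14:00, 14:30-16:30.
Pita ∩ Mei ∩ Wiremu: 11:00-11:30, 13:00-14:00, 14:30-16:30.
Pita ∩ Mei ∩ Wiremu ∩ Ugo: 11:00-11:30, 13:00-14:00, 14:30-16:30.
Pita ∩ Mei ∩ Wiremu ∩ Ugo ∩ Hiro: 11:00-11:30, 13:00-14:00, 14:30-16:30.
So the common availability across everyone is 11:00-11:30, 13:00-14:00, 14:30-16:30.

11:00-11:30, 13:00-14:00, 14:30-16:30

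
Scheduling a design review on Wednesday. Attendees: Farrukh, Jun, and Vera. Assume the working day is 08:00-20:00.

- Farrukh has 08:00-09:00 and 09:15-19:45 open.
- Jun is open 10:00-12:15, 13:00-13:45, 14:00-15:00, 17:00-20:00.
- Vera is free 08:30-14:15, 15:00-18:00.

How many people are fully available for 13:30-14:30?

1

Farrukh can make the full 13:30-14:30 slot — that's 1.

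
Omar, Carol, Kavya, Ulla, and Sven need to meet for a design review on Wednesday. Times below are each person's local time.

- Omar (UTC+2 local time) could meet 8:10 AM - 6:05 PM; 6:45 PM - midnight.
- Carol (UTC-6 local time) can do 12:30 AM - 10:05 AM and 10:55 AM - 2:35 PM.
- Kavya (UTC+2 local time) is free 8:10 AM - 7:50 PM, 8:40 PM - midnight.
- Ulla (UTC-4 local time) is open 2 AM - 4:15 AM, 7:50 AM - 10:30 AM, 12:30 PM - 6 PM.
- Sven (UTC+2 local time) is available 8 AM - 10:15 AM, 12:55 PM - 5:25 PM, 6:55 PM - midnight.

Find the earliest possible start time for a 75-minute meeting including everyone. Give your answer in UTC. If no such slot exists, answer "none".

Omar in UTC: 06:10-16:05, 16:45-22:00 (subtract 2h to convert from UTC+2).
Carol in UTC: 06:30-16:05, 16:55-20:35 (add 6h to convert from UTC-6).
Kavya in UTC: 06:10-17:50, 18:40-22:00 (subtract 2h to convert from UTC+2).
Ulla in UTC: 06:00-08:15, 11:50-14:30, 16:30-22:00 (add 4h to convert from UTC-4).
Sven in UTC: 06:00-08:15, 10:55-15:25, 16:55-22:00 (subtract 2h to convert from UTC+2).
Omar ∩ Carol: 06:30-16:05, 16:55-20:35.
Omar ∩ Carol ∩ Kavya: 06:30-16:05, 16:55-17:50, 18:40-20:35.
Omar ∩ Carol ∩ Kavya ∩ Ulla: 06:30-08:15, 11:50-14:30, 16:55-17:50, 18:40-20:35.
Omar ∩ Carol ∩ Kavya ∩ Ulla ∩ Sven: 06:30-08:15, 11:50-14:30, 16:55-17:50, 18:40-20:35.
The first common window of at least 75 minutes is 06:30-08:15, so the earliest start is 06:30.

06:30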